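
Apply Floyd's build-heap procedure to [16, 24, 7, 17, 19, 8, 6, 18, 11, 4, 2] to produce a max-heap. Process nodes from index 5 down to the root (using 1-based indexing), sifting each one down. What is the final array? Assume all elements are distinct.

[24, 19, 8, 18, 16, 7, 6, 17, 11, 4, 2]

sift down from index 5: already satisfies heap property
sift down from index 4:
  17 vs larger child 18 at index 8, swap → [16, 24, 7, 18, 19, 8, 6, 17, 11, 4, 2]
sift down from index 3:
  7 vs larger child 8 at index 6, swap → [16, 24, 8, 18, 19, 7, 6, 17, 11, 4, 2]
sift down from index 2: already satisfies heap property
sift down from index 1:
  16 vs larger child 24 at index 2, swap → [24, 16, 8, 18, 19, 7, 6, 17, 11, 4, 2]
  16 vs larger child 19 at index 5, swap → [24, 19, 8, 18, 16, 7, 6, 17, 11, 4, 2]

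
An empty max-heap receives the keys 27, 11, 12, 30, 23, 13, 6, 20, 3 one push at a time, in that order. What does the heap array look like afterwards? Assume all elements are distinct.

[30, 27, 13, 20, 23, 12, 6, 11, 3]

Insert 27:
  append 27 at index 0 → [27] (no swap needed)
Insert 11:
  append 11 at index 1 → [27, 11] (no swap needed)
Insert 12:
  append 12 at index 2 → [27, 11, 12] (no swap needed)
Insert 30:
  append 30 at index 3 → [27, 11, 12, 30]
  30 > parent 11 at index 1, swap → [27, 30, 12, 11]
  30 > parent 27 at index 0, swap → [30, 27, 12, 11]
Insert 23:
  append 23 at index 4 → [30, 27, 12, 11, 23] (no swap needed)
Insert 13:
  append 13 at index 5 → [30, 27, 12, 11, 23, 13]
  13 > parent 12 at index 2, swap → [30, 27, 13, 11, 23, 12]
Insert 6:
  append 6 at index 6 → [30, 27, 13, 11, 23, 12, 6] (no swap needed)
Insert 20:
  append 20 at index 7 → [30, 27, 13, 11, 23, 12, 6, 20]
  20 > parent 11 at index 3, swap → [30, 27, 13, 20, 23, 12, 6, 11]
Insert 3:
  append 3 at index 8 → [30, 27, 13, 20, 23, 12, 6, 11, 3] (no swap needed)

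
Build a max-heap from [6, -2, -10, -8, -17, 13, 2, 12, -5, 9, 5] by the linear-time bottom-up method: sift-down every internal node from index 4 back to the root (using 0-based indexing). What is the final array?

sift down from index 4:
  -17 vs larger child 9 at index 9, swap → [6, -2, -10, -8, 9, 13, 2, 12, -5, -17, 5]
sift down from index 3:
  -8 vs larger child 12 at index 7, swap → [6, -2, -10, 12, 9, 13, 2, -8, -5, -17, 5]
sift down from index 2:
  -10 vs larger child 13 at index 5, swap → [6, -2, 13, 12, 9, -10, 2, -8, -5, -17, 5]
sift down from index 1:
  -2 vs larger child 12 at index 3, swap → [6, 12, 13, -2, 9, -10, 2, -8, -5, -17, 5]
sift down from index 0:
  6 vs larger child 13 at index 2, swap → [13, 12, 6, -2, 9, -10, 2, -8, -5, -17, 5]

[13, 12, 6, -2, 9, -10, 2, -8, -5, -17, 5]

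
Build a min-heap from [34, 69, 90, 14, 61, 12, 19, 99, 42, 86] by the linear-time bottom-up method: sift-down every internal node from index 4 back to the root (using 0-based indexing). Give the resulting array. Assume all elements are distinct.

[12, 14, 19, 42, 61, 90, 34, 99, 69, 86]

sift down from index 4: already satisfies heap property
sift down from index 3: already satisfies heap property
sift down from index 2:
  90 vs smaller child 12 at index 5, swap → [34, 69, 12, 14, 61, 90, 19, 99, 42, 86]
sift down from index 1:
  69 vs smaller child 14 at index 3, swap → [34, 14, 12, 69, 61, 90, 19, 99, 42, 86]
  69 vs smaller child 42 at index 8, swap → [34, 14, 12, 42, 61, 90, 19, 99, 69, 86]
sift down from index 0:
  34 vs smaller child 12 at index 2, swap → [12, 14, 34, 42, 61, 90, 19, 99, 69, 86]
  34 vs smaller child 19 at index 6, swap → [12, 14, 19, 42, 61, 90, 34, 99, 69, 86]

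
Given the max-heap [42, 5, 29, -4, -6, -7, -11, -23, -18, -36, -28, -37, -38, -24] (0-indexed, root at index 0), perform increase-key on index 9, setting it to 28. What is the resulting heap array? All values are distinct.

[42, 28, 29, -4, 5, -7, -11, -23, -18, -6, -28, -37, -38, -24]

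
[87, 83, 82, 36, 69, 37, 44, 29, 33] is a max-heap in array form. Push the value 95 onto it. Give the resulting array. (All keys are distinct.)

append 95 at index 9 → [87, 83, 82, 36, 69, 37, 44, 29, 33, 95]
95 > parent 69 at index 4, swap → [87, 83, 82, 36, 95, 37, 44, 29, 33, 69]
95 > parent 83 at index 1, swap → [87, 95, 82, 36, 83, 37, 44, 29, 33, 69]
95 > parent 87 at index 0, swap → [95, 87, 82, 36, 83, 37, 44, 29, 33, 69]

[95, 87, 82, 36, 83, 37, 44, 29, 33, 69]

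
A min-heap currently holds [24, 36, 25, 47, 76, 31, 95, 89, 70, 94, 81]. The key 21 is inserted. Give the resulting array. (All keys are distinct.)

append 21 at index 11 → [24, 36, 25, 47, 76, 31, 95, 89, 70, 94, 81, 21]
21 < parent 31 at index 5, swap → [24, 36, 25, 47, 76, 21, 95, 89, 70, 94, 81, 31]
21 < parent 25 at index 2, swap → [24, 36, 21, 47, 76, 25, 95, 89, 70, 94, 81, 31]
21 < parent 24 at index 0, swap → [21, 36, 24, 47, 76, 25, 95, 89, 70, 94, 81, 31]

[21, 36, 24, 47, 76, 25, 95, 89, 70, 94, 81, 31]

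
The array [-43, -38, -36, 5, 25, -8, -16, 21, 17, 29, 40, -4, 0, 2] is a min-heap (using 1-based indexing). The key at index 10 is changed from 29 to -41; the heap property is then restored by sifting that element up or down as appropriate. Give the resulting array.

set index 10 from 29 to -41 → [-43, -38, -36, 5, 25, -8, -16, 21, 17, -41, 40, -4, 0, 2]
-41 < parent 25 at index 5, swap → [-43, -38, -36, 5, -41, -8, -16, 21, 17, 25, 40, -4, 0, 2]
-41 < parent -38 at index 2, swap → [-43, -41, -36, 5, -38, -8, -16, 21, 17, 25, 40, -4, 0, 2]

[-43, -41, -36, 5, -38, -8, -16, 21, 17, 25, 40, -4, 0, 2]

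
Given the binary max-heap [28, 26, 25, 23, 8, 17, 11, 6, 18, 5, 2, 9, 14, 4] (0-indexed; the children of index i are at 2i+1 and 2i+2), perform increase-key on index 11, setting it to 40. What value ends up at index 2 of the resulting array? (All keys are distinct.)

28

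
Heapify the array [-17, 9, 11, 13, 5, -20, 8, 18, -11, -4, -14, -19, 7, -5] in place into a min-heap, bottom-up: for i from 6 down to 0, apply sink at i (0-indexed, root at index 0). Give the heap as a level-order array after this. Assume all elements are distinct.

[-20, -14, -19, -11, -4, -17, -5, 18, 13, 9, 5, 11, 7, 8]

sift down from index 6:
  8 vs only child -5 at index 13, swap → [-17, 9, 11, 13, 5, -20, -5, 18, -11, -4, -14, -19, 7, 8]
sift down from index 5: already satisfies heap property
sift down from index 4:
  5 vs smaller child -14 at index 10, swap → [-17, 9, 11, 13, -14, -20, -5, 18, -11, -4, 5, -19, 7, 8]
sift down from index 3:
  13 vs smaller child -11 at index 8, swap → [-17, 9, 11, -11, -14, -20, -5, 18, 13, -4, 5, -19, 7, 8]
sift down from index 2:
  11 vs smaller child -20 at index 5, swap → [-17, 9, -20, -11, -14, 11, -5, 18, 13, -4, 5, -19, 7, 8]
  11 vs smaller child -19 at index 11, swap → [-17, 9, -20, -11, -14, -19, -5, 18, 13, -4, 5, 11, 7, 8]
sift down from index 1:
  9 vs smaller child -14 at index 4, swap → [-17, -14, -20, -11, 9, -19, -5, 18, 13, -4, 5, 11, 7, 8]
  9 vs smaller child -4 at index 9, swap → [-17, -14, -20, -11, -4, -19, -5, 18, 13, 9, 5, 11, 7, 8]
sift down from index 0:
  -17 vs smaller child -20 at index 2, swap → [-20, -14, -17, -11, -4, -19, -5, 18, 13, 9, 5, 11, 7, 8]
  -17 vs smaller child -19 at index 5, swap → [-20, -14, -19, -11, -4, -17, -5, 18, 13, 9, 5, 11, 7, 8]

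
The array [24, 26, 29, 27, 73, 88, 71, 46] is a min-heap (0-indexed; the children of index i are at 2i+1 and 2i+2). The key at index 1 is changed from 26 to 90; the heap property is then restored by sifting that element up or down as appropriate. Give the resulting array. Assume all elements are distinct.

[24, 27, 29, 46, 73, 88, 71, 90]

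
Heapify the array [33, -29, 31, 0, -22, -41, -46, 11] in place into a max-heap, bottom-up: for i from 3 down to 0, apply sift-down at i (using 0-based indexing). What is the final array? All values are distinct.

sift down from index 3:
  0 vs only child 11 at index 7, swap → [33, -29, 31, 11, -22, -41, -46, 0]
sift down from index 2: already satisfies heap property
sift down from index 1:
  -29 vs larger child 11 at index 3, swap → [33, 11, 31, -29, -22, -41, -46, 0]
  -29 vs only child 0 at index 7, swap → [33, 11, 31, 0, -22, -41, -46, -29]
sift down from index 0: already satisfies heap property

[33, 11, 31, 0, -22, -41, -46, -29]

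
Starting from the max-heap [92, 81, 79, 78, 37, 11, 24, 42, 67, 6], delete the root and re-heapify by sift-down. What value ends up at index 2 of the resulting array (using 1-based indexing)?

remove root 92; move last element 6 to root → [6, 81, 79, 78, 37, 11, 24, 42, 67]
6 vs larger child 81 at index 2, swap → [81, 6, 79, 78, 37, 11, 24, 42, 67]
6 vs larger child 78 at index 4, swap → [81, 78, 79, 6, 37, 11, 24, 42, 67]
6 vs larger child 67 at index 9, swap → [81, 78, 79, 67, 37, 11, 24, 42, 6]
resulting array: [81, 78, 79, 67, 37, 11, 24, 42, 6]

78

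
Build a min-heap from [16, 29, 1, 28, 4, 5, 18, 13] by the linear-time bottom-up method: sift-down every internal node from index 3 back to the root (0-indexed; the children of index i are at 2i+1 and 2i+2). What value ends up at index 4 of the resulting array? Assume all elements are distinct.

29

sift down from index 3:
  28 vs only child 13 at index 7, swap → [16, 29, 1, 13, 4, 5, 18, 28]
sift down from index 2: already satisfies heap property
sift down from index 1:
  29 vs smaller child 4 at index 4, swap → [16, 4, 1, 13, 29, 5, 18, 28]
sift down from index 0:
  16 vs smaller child 1 at index 2, swap → [1, 4, 16, 13, 29, 5, 18, 28]
  16 vs smaller child 5 at index 5, swap → [1, 4, 5, 13, 29, 16, 18, 28]
resulting array: [1, 4, 5, 13, 29, 16, 18, 28]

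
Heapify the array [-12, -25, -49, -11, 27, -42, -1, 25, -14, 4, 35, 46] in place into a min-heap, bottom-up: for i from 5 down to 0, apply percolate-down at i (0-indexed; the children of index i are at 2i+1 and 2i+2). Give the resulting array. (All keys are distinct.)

[-49, -25, -42, -14, 4, -12, -1, 25, -11, 27, 35, 46]

sift down from index 5: already satisfies heap property
sift down from index 4:
  27 vs smaller child 4 at index 9, swap → [-12, -25, -49, -11, 4, -42, -1, 25, -14, 27, 35, 46]
sift down from index 3:
  -11 vs smaller child -14 at index 8, swap → [-12, -25, -49, -14, 4, -42, -1, 25, -11, 27, 35, 46]
sift down from index 2: already satisfies heap property
sift down from index 1: already satisfies heap property
sift down from index 0:
  -12 vs smaller child -49 at index 2, swap → [-49, -25, -12, -14, 4, -42, -1, 25, -11, 27, 35, 46]
  -12 vs smaller child -42 at index 5, swap → [-49, -25, -42, -14, 4, -12, -1, 25, -11, 27, 35, 46]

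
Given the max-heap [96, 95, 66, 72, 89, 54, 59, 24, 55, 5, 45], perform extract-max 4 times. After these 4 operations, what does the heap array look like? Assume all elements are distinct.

extract-max #1 returns 96:
  remove root 96; move last element 45 to root → [45, 95, 66, 72, 89, 54, 59, 24, 55, 5]
  45 vs larger child 95 at index 1, swap → [95, 45, 66, 72, 89, 54, 59, 24, 55, 5]
  45 vs larger child 89 at index 4, swap → [95, 89, 66, 72, 45, 54, 59, 24, 55, 5]
extract-max #2 returns 95:
  remove root 95; move last element 5 to root → [5, 89, 66, 72, 45, 54, 59, 24, 55]
  5 vs larger child 89 at index 1, swap → [89, 5, 66, 72, 45, 54, 59, 24, 55]
  5 vs larger child 72 at index 3, swap → [89, 72, 66, 5, 45, 54, 59, 24, 55]
  5 vs larger child 55 at index 8, swap → [89, 72, 66, 55, 45, 54, 59, 24, 5]
extract-max #3 returns 89:
  remove root 89; move last element 5 to root → [5, 72, 66, 55, 45, 54, 59, 24]
  5 vs larger child 72 at index 1, swap → [72, 5, 66, 55, 45, 54, 59, 24]
  5 vs larger child 55 at index 3, swap → [72, 55, 66, 5, 45, 54, 59, 24]
  5 vs only child 24 at index 7, swap → [72, 55, 66, 24, 45, 54, 59, 5]
extract-max #4 returns 72:
  remove root 72; move last element 5 to root → [5, 55, 66, 24, 45, 54, 59]
  5 vs larger child 66 at index 2, swap → [66, 55, 5, 24, 45, 54, 59]
  5 vs larger child 59 at index 6, swap → [66, 55, 59, 24, 45, 54, 5]

[66, 55, 59, 24, 45, 54, 5]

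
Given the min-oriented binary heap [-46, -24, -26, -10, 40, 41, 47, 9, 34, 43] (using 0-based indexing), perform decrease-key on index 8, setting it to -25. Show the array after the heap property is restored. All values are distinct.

set index 8 from 34 to -25 → [-46, -24, -26, -10, 40, 41, 47, 9, -25, 43]
-25 < parent -10 at index 3, swap → [-46, -24, -26, -25, 40, 41, 47, 9, -10, 43]
-25 < parent -24 at index 1, swap → [-46, -25, -26, -24, 40, 41, 47, 9, -10, 43]

[-46, -25, -26, -24, 40, 41, 47, 9, -10, 43]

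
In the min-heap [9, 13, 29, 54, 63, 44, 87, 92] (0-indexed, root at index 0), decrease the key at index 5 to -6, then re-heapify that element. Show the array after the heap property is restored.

set index 5 from 44 to -6 → [9, 13, 29, 54, 63, -6, 87, 92]
-6 < parent 29 at index 2, swap → [9, 13, -6, 54, 63, 29, 87, 92]
-6 < parent 9 at index 0, swap → [-6, 13, 9, 54, 63, 29, 87, 92]

[-6, 13, 9, 54, 63, 29, 87, 92]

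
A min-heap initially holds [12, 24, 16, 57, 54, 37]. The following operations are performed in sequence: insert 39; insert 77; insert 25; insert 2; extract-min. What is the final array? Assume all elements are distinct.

[12, 24, 16, 25, 54, 37, 39, 77, 57]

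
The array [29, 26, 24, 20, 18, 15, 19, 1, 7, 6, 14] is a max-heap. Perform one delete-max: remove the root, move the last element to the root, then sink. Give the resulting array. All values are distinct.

remove root 29; move last element 14 to root → [14, 26, 24, 20, 18, 15, 19, 1, 7, 6]
14 vs larger child 26 at index 1, swap → [26, 14, 24, 20, 18, 15, 19, 1, 7, 6]
14 vs larger child 20 at index 3, swap → [26, 20, 24, 14, 18, 15, 19, 1, 7, 6]

[26, 20, 24, 14, 18, 15, 19, 1, 7, 6]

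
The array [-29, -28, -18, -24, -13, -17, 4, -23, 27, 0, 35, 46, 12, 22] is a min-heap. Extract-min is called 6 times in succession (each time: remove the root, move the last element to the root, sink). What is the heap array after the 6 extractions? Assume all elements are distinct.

[-13, 0, 4, 12, 27, 35, 46, 22]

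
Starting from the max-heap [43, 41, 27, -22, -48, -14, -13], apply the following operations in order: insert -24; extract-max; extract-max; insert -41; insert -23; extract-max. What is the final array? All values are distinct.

[-13, -22, -14, -23, -48, -24, -41]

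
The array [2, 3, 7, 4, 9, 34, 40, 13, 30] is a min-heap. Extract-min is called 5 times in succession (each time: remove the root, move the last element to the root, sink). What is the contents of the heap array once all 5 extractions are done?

[13, 30, 34, 40]

extract-min #1 returns 2:
  remove root 2; move last element 30 to root → [30, 3, 7, 4, 9, 34, 40, 13]
  30 vs smaller child 3 at index 1, swap → [3, 30, 7, 4, 9, 34, 40, 13]
  30 vs smaller child 4 at index 3, swap → [3, 4, 7, 30, 9, 34, 40, 13]
  30 vs only child 13 at index 7, swap → [3, 4, 7, 13, 9, 34, 40, 30]
extract-min #2 returns 3:
  remove root 3; move last element 30 to root → [30, 4, 7, 13, 9, 34, 40]
  30 vs smaller child 4 at index 1, swap → [4, 30, 7, 13, 9, 34, 40]
  30 vs smaller child 9 at index 4, swap → [4, 9, 7, 13, 30, 34, 40]
extract-min #3 returns 4:
  remove root 4; move last element 40 to root → [40, 9, 7, 13, 30, 34]
  40 vs smaller child 7 at index 2, swap → [7, 9, 40, 13, 30, 34]
  40 vs only child 34 at index 5, swap → [7, 9, 34, 13, 30, 40]
extract-min #4 returns 7:
  remove root 7; move last element 40 to root → [40, 9, 34, 13, 30]
  40 vs smaller child 9 at index 1, swap → [9, 40, 34, 13, 30]
  40 vs smaller child 13 at index 3, swap → [9, 13, 34, 40, 30]
extract-min #5 returns 9:
  remove root 9; move last element 30 to root → [30, 13, 34, 40]
  30 vs smaller child 13 at index 1, swap → [13, 30, 34, 40]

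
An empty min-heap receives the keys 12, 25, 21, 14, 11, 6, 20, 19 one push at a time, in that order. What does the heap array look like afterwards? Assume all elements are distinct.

Insert 12:
  append 12 at index 0 → [12] (no swap needed)
Insert 25:
  append 25 at index 1 → [12, 25] (no swap needed)
Insert 21:
  append 21 at index 2 → [12, 25, 21] (no swap needed)
Insert 14:
  append 14 at index 3 → [12, 25, 21, 14]
  14 < parent 25 at index 1, swap → [12, 14, 21, 25]
Insert 11:
  append 11 at index 4 → [12, 14, 21, 25, 11]
  11 < parent 14 at index 1, swap → [12, 11, 21, 25, 14]
  11 < parent 12 at index 0, swap → [11, 12, 21, 25, 14]
Insert 6:
  append 6 at index 5 → [11, 12, 21, 25, 14, 6]
  6 < parent 21 at index 2, swap → [11, 12, 6, 25, 14, 21]
  6 < parent 11 at index 0, swap → [6, 12, 11, 25, 14, 21]
Insert 20:
  append 20 at index 6 → [6, 12, 11, 25, 14, 21, 20] (no swap needed)
Insert 19:
  append 19 at index 7 → [6, 12, 11, 25, 14, 21, 20, 19]
  19 < parent 25 at index 3, swap → [6, 12, 11, 19, 14, 21, 20, 25]

[6, 12, 11, 19, 14, 21, 20, 25]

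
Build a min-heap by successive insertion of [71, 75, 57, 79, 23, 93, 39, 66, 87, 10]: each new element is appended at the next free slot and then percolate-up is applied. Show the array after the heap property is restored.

[10, 23, 39, 66, 57, 93, 71, 79, 87, 75]

Insert 71:
  append 71 at index 0 → [71] (no swap needed)
Insert 75:
  append 75 at index 1 → [71, 75] (no swap needed)
Insert 57:
  append 57 at index 2 → [71, 75, 57]
  57 < parent 71 at index 0, swap → [57, 75, 71]
Insert 79:
  append 79 at index 3 → [57, 75, 71, 79] (no swap needed)
Insert 23:
  append 23 at index 4 → [57, 75, 71, 79, 23]
  23 < parent 75 at index 1, swap → [57, 23, 71, 79, 75]
  23 < parent 57 at index 0, swap → [23, 57, 71, 79, 75]
Insert 93:
  append 93 at index 5 → [23, 57, 71, 79, 75, 93] (no swap needed)
Insert 39:
  append 39 at index 6 → [23, 57, 71, 79, 75, 93, 39]
  39 < parent 71 at index 2, swap → [23, 57, 39, 79, 75, 93, 71]
Insert 66:
  append 66 at index 7 → [23, 57, 39, 79, 75, 93, 71, 66]
  66 < parent 79 at index 3, swap → [23, 57, 39, 66, 75, 93, 71, 79]
Insert 87:
  append 87 at index 8 → [23, 57, 39, 66, 75, 93, 71, 79, 87] (no swap needed)
Insert 10:
  append 10 at index 9 → [23, 57, 39, 66, 75, 93, 71, 79, 87, 10]
  10 < parent 75 at index 4, swap → [23, 57, 39, 66, 10, 93, 71, 79, 87, 75]
  10 < parent 57 at index 1, swap → [23, 10, 39, 66, 57, 93, 71, 79, 87, 75]
  10 < parent 23 at index 0, swap → [10, 23, 39, 66, 57, 93, 71, 79, 87, 75]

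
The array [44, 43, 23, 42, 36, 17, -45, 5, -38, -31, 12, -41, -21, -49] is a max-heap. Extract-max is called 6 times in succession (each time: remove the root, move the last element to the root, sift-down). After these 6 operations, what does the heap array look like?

[12, 5, -31, -38, -21, -41, -45, -49]

extract-max #1 returns 44:
  remove root 44; move last element -49 to root → [-49, 43, 23, 42, 36, 17, -45, 5, -38, -31, 12, -41, -21]
  -49 vs larger child 43 at index 1, swap → [43, -49, 23, 42, 36, 17, -45, 5, -38, -31, 12, -41, -21]
  -49 vs larger child 42 at index 3, swap → [43, 42, 23, -49, 36, 17, -45, 5, -38, -31, 12, -41, -21]
  -49 vs larger child 5 at index 7, swap → [43, 42, 23, 5, 36, 17, -45, -49, -38, -31, 12, -41, -21]
extract-max #2 returns 43:
  remove root 43; move last element -21 to root → [-21, 42, 23, 5, 36, 17, -45, -49, -38, -31, 12, -41]
  -21 vs larger child 42 at index 1, swap → [42, -21, 23, 5, 36, 17, -45, -49, -38, -31, 12, -41]
  -21 vs larger child 36 at index 4, swap → [42, 36, 23, 5, -21, 17, -45, -49, -38, -31, 12, -41]
  -21 vs larger child 12 at index 10, swap → [42, 36, 23, 5, 12, 17, -45, -49, -38, -31, -21, -41]
extract-max #3 returns 42:
  remove root 42; move last element -41 to root → [-41, 36, 23, 5, 12, 17, -45, -49, -38, -31, -21]
  -41 vs larger child 36 at index 1, swap → [36, -41, 23, 5, 12, 17, -45, -49, -38, -31, -21]
  -41 vs larger child 12 at index 4, swap → [36, 12, 23, 5, -41, 17, -45, -49, -38, -31, -21]
  -41 vs larger child -21 at index 10, swap → [36, 12, 23, 5, -21, 17, -45, -49, -38, -31, -41]
extract-max #4 returns 36:
  remove root 36; move last element -41 to root → [-41, 12, 23, 5, -21, 17, -45, -49, -38, -31]
  -41 vs larger child 23 at index 2, swap → [23, 12, -41, 5, -21, 17, -45, -49, -38, -31]
  -41 vs larger child 17 at index 5, swap → [23, 12, 17, 5, -21, -41, -45, -49, -38, -31]
extract-max #5 returns 23:
  remove root 23; move last element -31 to root → [-31, 12, 17, 5, -21, -41, -45, -49, -38]
  -31 vs larger child 17 at index 2, swap → [17, 12, -31, 5, -21, -41, -45, -49, -38]
extract-max #6 returns 17:
  remove root 17; move last element -38 to root → [-38, 12, -31, 5, -21, -41, -45, -49]
  -38 vs larger child 12 at index 1, swap → [12, -38, -31, 5, -21, -41, -45, -49]
  -38 vs larger child 5 at index 3, swap → [12, 5, -31, -38, -21, -41, -45, -49]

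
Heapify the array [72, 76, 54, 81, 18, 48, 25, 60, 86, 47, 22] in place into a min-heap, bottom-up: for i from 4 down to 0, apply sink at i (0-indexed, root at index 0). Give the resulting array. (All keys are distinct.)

[18, 22, 25, 60, 47, 48, 54, 81, 86, 72, 76]

sift down from index 4: already satisfies heap property
sift down from index 3:
  81 vs smaller child 60 at index 7, swap → [72, 76, 54, 60, 18, 48, 25, 81, 86, 47, 22]
sift down from index 2:
  54 vs smaller child 25 at index 6, swap → [72, 76, 25, 60, 18, 48, 54, 81, 86, 47, 22]
sift down from index 1:
  76 vs smaller child 18 at index 4, swap → [72, 18, 25, 60, 76, 48, 54, 81, 86, 47, 22]
  76 vs smaller child 22 at index 10, swap → [72, 18, 25, 60, 22, 48, 54, 81, 86, 47, 76]
sift down from index 0:
  72 vs smaller child 18 at index 1, swap → [18, 72, 25, 60, 22, 48, 54, 81, 86, 47, 76]
  72 vs smaller child 22 at index 4, swap → [18, 22, 25, 60, 72, 48, 54, 81, 86, 47, 76]
  72 vs smaller child 47 at index 9, swap → [18, 22, 25, 60, 47, 48, 54, 81, 86, 72, 76]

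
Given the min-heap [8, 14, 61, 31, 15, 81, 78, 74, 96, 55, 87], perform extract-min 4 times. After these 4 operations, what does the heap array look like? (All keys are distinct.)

[55, 74, 61, 87, 96, 81, 78]

extract-min #1 returns 8:
  remove root 8; move last element 87 to root → [87, 14, 61, 31, 15, 81, 78, 74, 96, 55]
  87 vs smaller child 14 at index 1, swap → [14, 87, 61, 31, 15, 81, 78, 74, 96, 55]
  87 vs smaller child 15 at index 4, swap → [14, 15, 61, 31, 87, 81, 78, 74, 96, 55]
  87 vs only child 55 at index 9, swap → [14, 15, 61, 31, 55, 81, 78, 74, 96, 87]
extract-min #2 returns 14:
  remove root 14; move last element 87 to root → [87, 15, 61, 31, 55, 81, 78, 74, 96]
  87 vs smaller child 15 at index 1, swap → [15, 87, 61, 31, 55, 81, 78, 74, 96]
  87 vs smaller child 31 at index 3, swap → [15, 31, 61, 87, 55, 81, 78, 74, 96]
  87 vs smaller child 74 at index 7, swap → [15, 31, 61, 74, 55, 81, 78, 87, 96]
extract-min #3 returns 15:
  remove root 15; move last element 96 to root → [96, 31, 61, 74, 55, 81, 78, 87]
  96 vs smaller child 31 at index 1, swap → [31, 96, 61, 74, 55, 81, 78, 87]
  96 vs smaller child 55 at index 4, swap → [31, 55, 61, 74, 96, 81, 78, 87]
extract-min #4 returns 31:
  remove root 31; move last element 87 to root → [87, 55, 61, 74, 96, 81, 78]
  87 vs smaller child 55 at index 1, swap → [55, 87, 61, 74, 96, 81, 78]
  87 vs smaller child 74 at index 3, swap → [55, 74, 61, 87, 96, 81, 78]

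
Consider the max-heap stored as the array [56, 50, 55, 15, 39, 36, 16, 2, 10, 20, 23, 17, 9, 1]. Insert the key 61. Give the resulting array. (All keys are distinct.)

[61, 50, 56, 15, 39, 36, 55, 2, 10, 20, 23, 17, 9, 1, 16]

append 61 at index 14 → [56, 50, 55, 15, 39, 36, 16, 2, 10, 20, 23, 17, 9, 1, 61]
61 > parent 16 at index 6, swap → [56, 50, 55, 15, 39, 36, 61, 2, 10, 20, 23, 17, 9, 1, 16]
61 > parent 55 at index 2, swap → [56, 50, 61, 15, 39, 36, 55, 2, 10, 20, 23, 17, 9, 1, 16]
61 > parent 56 at index 0, swap → [61, 50, 56, 15, 39, 36, 55, 2, 10, 20, 23, 17, 9, 1, 16]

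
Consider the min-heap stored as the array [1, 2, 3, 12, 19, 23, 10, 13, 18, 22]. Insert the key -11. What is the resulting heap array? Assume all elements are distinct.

[-11, 1, 3, 12, 2, 23, 10, 13, 18, 22, 19]

append -11 at index 10 → [1, 2, 3, 12, 19, 23, 10, 13, 18, 22, -11]
-11 < parent 19 at index 4, swap → [1, 2, 3, 12, -11, 23, 10, 13, 18, 22, 19]
-11 < parent 2 at index 1, swap → [1, -11, 3, 12, 2, 23, 10, 13, 18, 22, 19]
-11 < parent 1 at index 0, swap → [-11, 1, 3, 12, 2, 23, 10, 13, 18, 22, 19]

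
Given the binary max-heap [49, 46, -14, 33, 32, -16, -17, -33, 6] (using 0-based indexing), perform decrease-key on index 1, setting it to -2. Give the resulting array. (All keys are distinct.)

set index 1 from 46 to -2 → [49, -2, -14, 33, 32, -16, -17, -33, 6]
-2 vs larger child 33 at index 3, swap → [49, 33, -14, -2, 32, -16, -17, -33, 6]
-2 vs larger child 6 at index 8, swap → [49, 33, -14, 6, 32, -16, -17, -33, -2]

[49, 33, -14, 6, 32, -16, -17, -33, -2]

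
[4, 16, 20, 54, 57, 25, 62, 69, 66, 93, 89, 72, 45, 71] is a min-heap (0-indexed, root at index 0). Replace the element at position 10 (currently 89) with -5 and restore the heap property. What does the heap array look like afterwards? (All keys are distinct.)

[-5, 4, 20, 54, 16, 25, 62, 69, 66, 93, 57, 72, 45, 71]

set index 10 from 89 to -5 → [4, 16, 20, 54, 57, 25, 62, 69, 66, 93, -5, 72, 45, 71]
-5 < parent 57 at index 4, swap → [4, 16, 20, 54, -5, 25, 62, 69, 66, 93, 57, 72, 45, 71]
-5 < parent 16 at index 1, swap → [4, -5, 20, 54, 16, 25, 62, 69, 66, 93, 57, 72, 45, 71]
-5 < parent 4 at index 0, swap → [-5, 4, 20, 54, 16, 25, 62, 69, 66, 93, 57, 72, 45, 71]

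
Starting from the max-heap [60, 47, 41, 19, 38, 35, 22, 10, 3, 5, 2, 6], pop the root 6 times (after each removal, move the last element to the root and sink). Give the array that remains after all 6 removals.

[19, 10, 5, 3, 6, 2]

extract-max #1 returns 60:
  remove root 60; move last element 6 to root → [6, 47, 41, 19, 38, 35, 22, 10, 3, 5, 2]
  6 vs larger child 47 at index 1, swap → [47, 6, 41, 19, 38, 35, 22, 10, 3, 5, 2]
  6 vs larger child 38 at index 4, swap → [47, 38, 41, 19, 6, 35, 22, 10, 3, 5, 2]
extract-max #2 returns 47:
  remove root 47; move last element 2 to root → [2, 38, 41, 19, 6, 35, 22, 10, 3, 5]
  2 vs larger child 41 at index 2, swap → [41, 38, 2, 19, 6, 35, 22, 10, 3, 5]
  2 vs larger child 35 at index 5, swap → [41, 38, 35, 19, 6, 2, 22, 10, 3, 5]
extract-max #3 returns 41:
  remove root 41; move last element 5 to root → [5, 38, 35, 19, 6, 2, 22, 10, 3]
  5 vs larger child 38 at index 1, swap → [38, 5, 35, 19, 6, 2, 22, 10, 3]
  5 vs larger child 19 at index 3, swap → [38, 19, 35, 5, 6, 2, 22, 10, 3]
  5 vs larger child 10 at index 7, swap → [38, 19, 35, 10, 6, 2, 22, 5, 3]
extract-max #4 returns 38:
  remove root 38; move last element 3 to root → [3, 19, 35, 10, 6, 2, 22, 5]
  3 vs larger child 35 at index 2, swap → [35, 19, 3, 10, 6, 2, 22, 5]
  3 vs larger child 22 at index 6, swap → [35, 19, 22, 10, 6, 2, 3, 5]
extract-max #5 returns 35:
  remove root 35; move last element 5 to root → [5, 19, 22, 10, 6, 2, 3]
  5 vs larger child 22 at index 2, swap → [22, 19, 5, 10, 6, 2, 3]
extract-max #6 returns 22:
  remove root 22; move last element 3 to root → [3, 19, 5, 10, 6, 2]
  3 vs larger child 19 at index 1, swap → [19, 3, 5, 10, 6, 2]
  3 vs larger child 10 at index 3, swap → [19, 10, 5, 3, 6, 2]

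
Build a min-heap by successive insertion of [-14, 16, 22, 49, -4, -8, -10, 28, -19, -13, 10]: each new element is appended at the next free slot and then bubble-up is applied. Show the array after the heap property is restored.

[-19, -14, -10, -4, -13, 22, -8, 49, 28, 16, 10]

Insert -14:
  append -14 at index 0 → [-14] (no swap needed)
Insert 16:
  append 16 at index 1 → [-14, 16] (no swap needed)
Insert 22:
  append 22 at index 2 → [-14, 16, 22] (no swap needed)
Insert 49:
  append 49 at index 3 → [-14, 16, 22, 49] (no swap needed)
Insert -4:
  append -4 at index 4 → [-14, 16, 22, 49, -4]
  -4 < parent 16 at index 1, swap → [-14, -4, 22, 49, 16]
Insert -8:
  append -8 at index 5 → [-14, -4, 22, 49, 16, -8]
  -8 < parent 22 at index 2, swap → [-14, -4, -8, 49, 16, 22]
Insert -10:
  append -10 at index 6 → [-14, -4, -8, 49, 16, 22, -10]
  -10 < parent -8 at index 2, swap → [-14, -4, -10, 49, 16, 22, -8]
Insert 28:
  append 28 at index 7 → [-14, -4, -10, 49, 16, 22, -8, 28]
  28 < parent 49 at index 3, swap → [-14, -4, -10, 28, 16, 22, -8, 49]
Insert -19:
  append -19 at index 8 → [-14, -4, -10, 28, 16, 22, -8, 49, -19]
  -19 < parent 28 at index 3, swap → [-14, -4, -10, -19, 16, 22, -8, 49, 28]
  -19 < parent -4 at index 1, swap → [-14, -19, -10, -4, 16, 22, -8, 49, 28]
  -19 < parent -14 at index 0, swap → [-19, -14, -10, -4, 16, 22, -8, 49, 28]
Insert -13:
  append -13 at index 9 → [-19, -14, -10, -4, 16, 22, -8, 49, 28, -13]
  -13 < parent 16 at index 4, swap → [-19, -14, -10, -4, -13, 22, -8, 49, 28, 16]
Insert 10:
  append 10 at index 10 → [-19, -14, -10, -4, -13, 22, -8, 49, 28, 16, 10] (no swap needed)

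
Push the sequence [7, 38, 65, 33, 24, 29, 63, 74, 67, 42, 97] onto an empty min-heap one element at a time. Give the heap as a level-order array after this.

[7, 24, 29, 38, 33, 65, 63, 74, 67, 42, 97]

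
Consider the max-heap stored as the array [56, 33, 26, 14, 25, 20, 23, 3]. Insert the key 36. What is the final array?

[56, 36, 26, 33, 25, 20, 23, 3, 14]

append 36 at index 8 → [56, 33, 26, 14, 25, 20, 23, 3, 36]
36 > parent 14 at index 3, swap → [56, 33, 26, 36, 25, 20, 23, 3, 14]
36 > parent 33 at index 1, swap → [56, 36, 26, 33, 25, 20, 23, 3, 14]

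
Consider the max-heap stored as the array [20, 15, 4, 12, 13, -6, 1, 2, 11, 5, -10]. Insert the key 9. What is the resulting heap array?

[20, 15, 9, 12, 13, 4, 1, 2, 11, 5, -10, -6]

append 9 at index 11 → [20, 15, 4, 12, 13, -6, 1, 2, 11, 5, -10, 9]
9 > parent -6 at index 5, swap → [20, 15, 4, 12, 13, 9, 1, 2, 11, 5, -10, -6]
9 > parent 4 at index 2, swap → [20, 15, 9, 12, 13, 4, 1, 2, 11, 5, -10, -6]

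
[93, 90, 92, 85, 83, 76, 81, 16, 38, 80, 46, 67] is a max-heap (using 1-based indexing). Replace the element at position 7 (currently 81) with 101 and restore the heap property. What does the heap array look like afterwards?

set index 7 from 81 to 101 → [93, 90, 92, 85, 83, 76, 101, 16, 38, 80, 46, 67]
101 > parent 92 at index 3, swap → [93, 90, 101, 85, 83, 76, 92, 16, 38, 80, 46, 67]
101 > parent 93 at index 1, swap → [101, 90, 93, 85, 83, 76, 92, 16, 38, 80, 46, 67]

[101, 90, 93, 85, 83, 76, 92, 16, 38, 80, 46, 67]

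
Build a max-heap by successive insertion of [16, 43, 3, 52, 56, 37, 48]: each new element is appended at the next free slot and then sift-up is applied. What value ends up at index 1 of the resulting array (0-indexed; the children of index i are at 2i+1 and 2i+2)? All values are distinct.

Insert 16:
  append 16 at index 0 → [16] (no swap needed)
Insert 43:
  append 43 at index 1 → [16, 43]
  43 > parent 16 at index 0, swap → [43, 16]
Insert 3:
  append 3 at index 2 → [43, 16, 3] (no swap needed)
Insert 52:
  append 52 at index 3 → [43, 16, 3, 52]
  52 > parent 16 at index 1, swap → [43, 52, 3, 16]
  52 > parent 43 at index 0, swap → [52, 43, 3, 16]
Insert 56:
  append 56 at index 4 → [52, 43, 3, 16, 56]
  56 > parent 43 at index 1, swap → [52, 56, 3, 16, 43]
  56 > parent 52 at index 0, swap → [56, 52, 3, 16, 43]
Insert 37:
  append 37 at index 5 → [56, 52, 3, 16, 43, 37]
  37 > parent 3 at index 2, swap → [56, 52, 37, 16, 43, 3]
Insert 48:
  append 48 at index 6 → [56, 52, 37, 16, 43, 3, 48]
  48 > parent 37 at index 2, swap → [56, 52, 48, 16, 43, 3, 37]
resulting array: [56, 52, 48, 16, 43, 3, 37]

52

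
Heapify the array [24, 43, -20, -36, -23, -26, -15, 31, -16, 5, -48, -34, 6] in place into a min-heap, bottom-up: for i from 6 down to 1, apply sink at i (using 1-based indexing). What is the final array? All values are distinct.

[-48, -36, -34, -16, -23, -26, -15, 31, 24, 5, 43, -20, 6]

sift down from index 6:
  -26 vs smaller child -34 at index 12, swap → [24, 43, -20, -36, -23, -34, -15, 31, -16, 5, -48, -26, 6]
sift down from index 5:
  -23 vs smaller child -48 at index 11, swap → [24, 43, -20, -36, -48, -34, -15, 31, -16, 5, -23, -26, 6]
sift down from index 4: already satisfies heap property
sift down from index 3:
  -20 vs smaller child -34 at index 6, swap → [24, 43, -34, -36, -48, -20, -15, 31, -16, 5, -23, -26, 6]
  -20 vs smaller child -26 at index 12, swap → [24, 43, -34, -36, -48, -26, -15, 31, -16, 5, -23, -20, 6]
sift down from index 2:
  43 vs smaller child -48 at index 5, swap → [24, -48, -34, -36, 43, -26, -15, 31, -16, 5, -23, -20, 6]
  43 vs smaller child -23 at index 11, swap → [24, -48, -34, -36, -23, -26, -15, 31, -16, 5, 43, -20, 6]
sift down from index 1:
  24 vs smaller child -48 at index 2, swap → [-48, 24, -34, -36, -23, -26, -15, 31, -16, 5, 43, -20, 6]
  24 vs smaller child -36 at index 4, swap → [-48, -36, -34, 24, -23, -26, -15, 31, -16, 5, 43, -20, 6]
  24 vs smaller child -16 at index 9, swap → [-48, -36, -34, -16, -23, -26, -15, 31, 24, 5, 43, -20, 6]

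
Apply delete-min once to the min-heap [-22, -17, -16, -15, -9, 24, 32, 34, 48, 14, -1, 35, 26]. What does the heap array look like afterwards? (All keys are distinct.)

[-17, -15, -16, 26, -9, 24, 32, 34, 48, 14, -1, 35]

remove root -22; move last element 26 to root → [26, -17, -16, -15, -9, 24, 32, 34, 48, 14, -1, 35]
26 vs smaller child -17 at index 1, swap → [-17, 26, -16, -15, -9, 24, 32, 34, 48, 14, -1, 35]
26 vs smaller child -15 at index 3, swap → [-17, -15, -16, 26, -9, 24, 32, 34, 48, 14, -1, 35]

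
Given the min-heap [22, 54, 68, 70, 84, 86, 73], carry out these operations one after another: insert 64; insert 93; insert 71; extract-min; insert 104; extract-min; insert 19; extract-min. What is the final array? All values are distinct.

[64, 70, 68, 84, 71, 86, 73, 104, 93]

insert 64:
  append 64 at index 7 → [22, 54, 68, 70, 84, 86, 73, 64]
  64 < parent 70 at index 3, swap → [22, 54, 68, 64, 84, 86, 73, 70]
insert 93:
  append 93 at index 8 → [22, 54, 68, 64, 84, 86, 73, 70, 93] (no swap needed)
insert 71:
  append 71 at index 9 → [22, 54, 68, 64, 84, 86, 73, 70, 93, 71]
  71 < parent 84 at index 4, swap → [22, 54, 68, 64, 71, 86, 73, 70, 93, 84]
extract-min → returns 22:
  remove root 22; move last element 84 to root → [84, 54, 68, 64, 71, 86, 73, 70, 93]
  84 vs smaller child 54 at index 1, swap → [54, 84, 68, 64, 71, 86, 73, 70, 93]
  84 vs smaller child 64 at index 3, swap → [54, 64, 68, 84, 71, 86, 73, 70, 93]
  84 vs smaller child 70 at index 7, swap → [54, 64, 68, 70, 71, 86, 73, 84, 93]
insert 104:
  append 104 at index 9 → [54, 64, 68, 70, 71, 86, 73, 84, 93, 104] (no swap needed)
extract-min → returns 54:
  remove root 54; move last element 104 to root → [104, 64, 68, 70, 71, 86, 73, 84, 93]
  104 vs smaller child 64 at index 1, swap → [64, 104, 68, 70, 71, 86, 73, 84, 93]
  104 vs smaller child 70 at index 3, swap → [64, 70, 68, 104, 71, 86, 73, 84, 93]
  104 vs smaller child 84 at index 7, swap → [64, 70, 68, 84, 71, 86, 73, 104, 93]
insert 19:
  append 19 at index 9 → [64, 70, 68, 84, 71, 86, 73, 104, 93, 19]
  19 < parent 71 at index 4, swap → [64, 70, 68, 84, 19, 86, 73, 104, 93, 71]
  19 < parent 70 at index 1, swap → [64, 19, 68, 84, 70, 86, 73, 104, 93, 71]
  19 < parent 64 at index 0, swap → [19, 64, 68, 84, 70, 86, 73, 104, 93, 71]
extract-min → returns 19:
  remove root 19; move last element 71 to root → [71, 64, 68, 84, 70, 86, 73, 104, 93]
  71 vs smaller child 64 at index 1, swap → [64, 71, 68, 84, 70, 86, 73, 104, 93]
  71 vs smaller child 70 at index 4, swap → [64, 70, 68, 84, 71, 86, 73, 104, 93]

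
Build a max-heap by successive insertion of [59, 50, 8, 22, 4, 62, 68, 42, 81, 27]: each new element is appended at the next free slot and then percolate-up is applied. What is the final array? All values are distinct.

[81, 68, 62, 50, 27, 8, 59, 22, 42, 4]

Insert 59:
  append 59 at index 0 → [59] (no swap needed)
Insert 50:
  append 50 at index 1 → [59, 50] (no swap needed)
Insert 8:
  append 8 at index 2 → [59, 50, 8] (no swap needed)
Insert 22:
  append 22 at index 3 → [59, 50, 8, 22] (no swap needed)
Insert 4:
  append 4 at index 4 → [59, 50, 8, 22, 4] (no swap needed)
Insert 62:
  append 62 at index 5 → [59, 50, 8, 22, 4, 62]
  62 > parent 8 at index 2, swap → [59, 50, 62, 22, 4, 8]
  62 > parent 59 at index 0, swap → [62, 50, 59, 22, 4, 8]
Insert 68:
  append 68 at index 6 → [62, 50, 59, 22, 4, 8, 68]
  68 > parent 59 at index 2, swap → [62, 50, 68, 22, 4, 8, 59]
  68 > parent 62 at index 0, swap → [68, 50, 62, 22, 4, 8, 59]
Insert 42:
  append 42 at index 7 → [68, 50, 62, 22, 4, 8, 59, 42]
  42 > parent 22 at index 3, swap → [68, 50, 62, 42, 4, 8, 59, 22]
Insert 81:
  append 81 at index 8 → [68, 50, 62, 42, 4, 8, 59, 22, 81]
  81 > parent 42 at index 3, swap → [68, 50, 62, 81, 4, 8, 59, 22, 42]
  81 > parent 50 at index 1, swap → [68, 81, 62, 50, 4, 8, 59, 22, 42]
  81 > parent 68 at index 0, swap → [81, 68, 62, 50, 4, 8, 59, 22, 42]
Insert 27:
  append 27 at index 9 → [81, 68, 62, 50, 4, 8, 59, 22, 42, 27]
  27 > parent 4 at index 4, swap → [81, 68, 62, 50, 27, 8, 59, 22, 42, 4]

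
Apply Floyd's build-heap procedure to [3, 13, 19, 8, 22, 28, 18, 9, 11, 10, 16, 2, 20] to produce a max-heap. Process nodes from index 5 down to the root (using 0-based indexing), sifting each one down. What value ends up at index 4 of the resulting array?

sift down from index 5: already satisfies heap property
sift down from index 4: already satisfies heap property
sift down from index 3:
  8 vs larger child 11 at index 8, swap → [3, 13, 19, 11, 22, 28, 18, 9, 8, 10, 16, 2, 20]
sift down from index 2:
  19 vs larger child 28 at index 5, swap → [3, 13, 28, 11, 22, 19, 18, 9, 8, 10, 16, 2, 20]
  19 vs larger child 20 at index 12, swap → [3, 13, 28, 11, 22, 20, 18, 9, 8, 10, 16, 2, 19]
sift down from index 1:
  13 vs larger child 22 at index 4, swap → [3, 22, 28, 11, 13, 20, 18, 9, 8, 10, 16, 2, 19]
  13 vs larger child 16 at index 10, swap → [3, 22, 28, 11, 16, 20, 18, 9, 8, 10, 13, 2, 19]
sift down from index 0:
  3 vs larger child 28 at index 2, swap → [28, 22, 3, 11, 16, 20, 18, 9, 8, 10, 13, 2, 19]
  3 vs larger child 20 at index 5, swap → [28, 22, 20, 11, 16, 3, 18, 9, 8, 10, 13, 2, 19]
  3 vs larger child 19 at index 12, swap → [28, 22, 20, 11, 16, 19, 18, 9, 8, 10, 13, 2, 3]
resulting array: [28, 22, 20, 11, 16, 19, 18, 9, 8, 10, 13, 2, 3]

16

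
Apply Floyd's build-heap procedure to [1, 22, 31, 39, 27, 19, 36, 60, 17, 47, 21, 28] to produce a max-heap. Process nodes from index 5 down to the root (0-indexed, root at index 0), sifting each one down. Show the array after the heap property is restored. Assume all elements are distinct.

[60, 47, 36, 39, 27, 28, 31, 22, 17, 1, 21, 19]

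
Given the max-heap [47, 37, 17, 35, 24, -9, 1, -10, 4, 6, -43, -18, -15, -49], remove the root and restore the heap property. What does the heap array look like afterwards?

[37, 35, 17, 4, 24, -9, 1, -10, -49, 6, -43, -18, -15]

remove root 47; move last element -49 to root → [-49, 37, 17, 35, 24, -9, 1, -10, 4, 6, -43, -18, -15]
-49 vs larger child 37 at index 1, swap → [37, -49, 17, 35, 24, -9, 1, -10, 4, 6, -43, -18, -15]
-49 vs larger child 35 at index 3, swap → [37, 35, 17, -49, 24, -9, 1, -10, 4, 6, -43, -18, -15]
-49 vs larger child 4 at index 8, swap → [37, 35, 17, 4, 24, -9, 1, -10, -49, 6, -43, -18, -15]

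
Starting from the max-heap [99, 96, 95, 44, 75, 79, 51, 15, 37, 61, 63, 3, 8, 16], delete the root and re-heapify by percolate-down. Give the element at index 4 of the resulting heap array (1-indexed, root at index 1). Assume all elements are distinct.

remove root 99; move last element 16 to root → [16, 96, 95, 44, 75, 79, 51, 15, 37, 61, 63, 3, 8]
16 vs larger child 96 at index 2, swap → [96, 16, 95, 44, 75, 79, 51, 15, 37, 61, 63, 3, 8]
16 vs larger child 75 at index 5, swap → [96, 75, 95, 44, 16, 79, 51, 15, 37, 61, 63, 3, 8]
16 vs larger child 63 at index 11, swap → [96, 75, 95, 44, 63, 79, 51, 15, 37, 61, 16, 3, 8]
resulting array: [96, 75, 95, 44, 63, 79, 51, 15, 37, 61, 16, 3, 8]

44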